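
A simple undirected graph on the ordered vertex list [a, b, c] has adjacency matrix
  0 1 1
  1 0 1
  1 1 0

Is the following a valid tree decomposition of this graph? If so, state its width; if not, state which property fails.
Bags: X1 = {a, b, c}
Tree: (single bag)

Yes; width 2.

Vertex coverage: the bags together contain {a, b, c}, the full vertex set. Edge coverage: each edge of G has both endpoints in at least one bag. Running intersection: for every vertex, the bags containing it form a connected subtree. All three properties hold, so this is a valid tree decomposition of width max|bag| − 1 = 2, and hence tw(G) ≤ 2.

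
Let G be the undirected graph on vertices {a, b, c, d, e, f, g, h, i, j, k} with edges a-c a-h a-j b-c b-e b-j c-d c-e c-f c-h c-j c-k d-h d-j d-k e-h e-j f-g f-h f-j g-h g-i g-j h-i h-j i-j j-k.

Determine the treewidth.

A width-3 tree decomposition is:
Bags: B1 = {c, d, h, j}  B2 = {c, e, h, j}  B3 = {c, f, h, j}  B4 = {c, d, j, k}  B5 = {a, c, h, j}  B6 = {b, c, e, j}  B7 = {f, g, h, j}  B8 = {g, h, i, j}
Tree: B1–B2, B1–B3, B1–B4, B2–B5, B2–B6, B3–B7, B7–B8
The largest bag has 4 vertices, giving width 3; this decomposition certifies tw(G) ≤ 3. Conversely, {f, g, h, j} is a clique of size 4, and the vertices of any clique must share a bag in every tree decomposition; so some bag has ≥ 4 vertices and tw(G) ≥ 3. Hence tw(G) = 3 exactly.

3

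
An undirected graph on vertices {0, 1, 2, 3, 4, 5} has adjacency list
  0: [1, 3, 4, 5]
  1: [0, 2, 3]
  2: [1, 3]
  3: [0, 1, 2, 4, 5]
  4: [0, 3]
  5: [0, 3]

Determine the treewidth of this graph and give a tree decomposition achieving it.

Treewidth 2.
One optimal decomposition is:
Bags: B1 = {1, 2, 3}  B2 = {0, 1, 3}  B3 = {0, 3, 5}  B4 = {0, 3, 4}
Tree: B1–B2, B2–B3, B3–B4

The largest bag has 3 vertices, giving width 2; this decomposition certifies tw(G) ≤ 2. For the lower bound, the 3 vertices {0, 1, 3} are pairwise adjacent, and any tree decomposition puts a clique entirely inside one bag — forcing width ≥ 2. Hence tw(G) = 2 exactly.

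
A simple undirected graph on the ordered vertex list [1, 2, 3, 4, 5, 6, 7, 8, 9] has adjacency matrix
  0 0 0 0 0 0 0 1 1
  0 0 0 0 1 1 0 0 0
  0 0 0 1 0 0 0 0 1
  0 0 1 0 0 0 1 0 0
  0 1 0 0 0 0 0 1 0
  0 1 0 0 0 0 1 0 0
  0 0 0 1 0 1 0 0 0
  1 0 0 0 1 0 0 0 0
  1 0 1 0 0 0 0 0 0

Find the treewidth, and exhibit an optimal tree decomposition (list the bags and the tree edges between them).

Every bag has size at most 3, so the width is 3 − 1 = 2 and tw(G) ≤ 2. The edges 6–2–5–8–1–9–3–4–7–6 form a cycle, so G is not a tree and its treewidth is at least 2. Hence tw(G) = 2 exactly.

Treewidth 2.
One such decomposition:
Bags: B1 = {2, 5, 6}  B2 = {5, 6, 8}  B3 = {1, 6, 8}  B4 = {1, 6, 9}  B5 = {3, 6, 9}  B6 = {3, 4, 6}  B7 = {4, 6, 7}
Tree: B1–B2, B2–B3, B3–B4, B4–B5, B5–B6, B6–B7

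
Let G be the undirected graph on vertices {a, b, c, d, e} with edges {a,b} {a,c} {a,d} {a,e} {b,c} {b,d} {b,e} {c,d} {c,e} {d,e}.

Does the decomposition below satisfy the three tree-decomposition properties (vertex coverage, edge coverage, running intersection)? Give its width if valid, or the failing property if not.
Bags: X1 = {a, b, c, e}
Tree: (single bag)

No — vertex d appears in no bag.

A tree decomposition must satisfy three properties: every vertex lies in some bag; for every edge, both endpoints lie together in some bag; and for every vertex, the bags containing it form a connected subtree. Here vertex d appears in no bag, so the decomposition is invalid.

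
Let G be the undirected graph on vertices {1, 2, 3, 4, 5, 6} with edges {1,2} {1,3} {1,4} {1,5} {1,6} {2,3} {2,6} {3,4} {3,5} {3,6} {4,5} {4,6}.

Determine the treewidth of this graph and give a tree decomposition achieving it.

Each bag holds 4 vertices, so the decomposition has width 3, which upper-bounds the treewidth. On the other hand G contains the 4-clique {1, 2, 3, 6}. A clique must lie in a single bag of any decomposition, so no decomposition can have width below 3. Therefore the treewidth is 3.

Treewidth 3.
One such decomposition:
Bags: B1 = {1, 2, 3, 6}  B2 = {1, 3, 4, 6}  B3 = {1, 3, 4, 5}
Tree: B1–B2, B2–B3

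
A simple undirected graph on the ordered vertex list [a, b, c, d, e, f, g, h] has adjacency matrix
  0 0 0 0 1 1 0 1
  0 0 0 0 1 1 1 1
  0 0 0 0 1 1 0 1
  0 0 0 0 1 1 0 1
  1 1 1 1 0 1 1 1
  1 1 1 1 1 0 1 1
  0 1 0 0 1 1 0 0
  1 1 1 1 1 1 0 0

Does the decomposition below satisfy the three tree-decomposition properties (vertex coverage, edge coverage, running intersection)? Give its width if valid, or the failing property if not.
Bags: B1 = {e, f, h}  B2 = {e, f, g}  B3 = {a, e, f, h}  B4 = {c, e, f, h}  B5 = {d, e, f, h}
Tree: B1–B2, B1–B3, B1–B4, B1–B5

A tree decomposition must satisfy three properties: every vertex lies in some bag; for every edge, both endpoints lie together in some bag; and for every vertex, the bags containing it form a connected subtree. Here vertex b appears in no bag, so the decomposition is invalid.

No — vertex b appears in no bag.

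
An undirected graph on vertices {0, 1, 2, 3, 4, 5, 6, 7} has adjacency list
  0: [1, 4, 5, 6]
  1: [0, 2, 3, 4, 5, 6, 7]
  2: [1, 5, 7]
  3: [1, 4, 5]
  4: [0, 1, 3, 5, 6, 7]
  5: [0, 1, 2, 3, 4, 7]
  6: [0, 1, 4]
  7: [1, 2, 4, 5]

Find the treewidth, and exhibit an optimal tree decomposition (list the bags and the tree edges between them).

Every bag has size at most 4, so the width is 4 − 1 = 3 and tw(G) ≤ 3. On the other hand G contains the 4-clique {1, 2, 5, 7}. A clique must lie in a single bag of any decomposition, so no decomposition can have width below 3. Hence tw(G) = 3 exactly.

Treewidth 3.
Bags: B1 = {0, 1, 4, 5}  B2 = {1, 4, 5, 7}  B3 = {1, 3, 4, 5}  B4 = {1, 2, 5, 7}  B5 = {0, 1, 4, 6}
Tree: B1–B2, B1–B3, B2–B4, B1–B5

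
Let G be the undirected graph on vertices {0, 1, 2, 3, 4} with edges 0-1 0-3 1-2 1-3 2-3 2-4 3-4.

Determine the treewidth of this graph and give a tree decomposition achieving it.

Treewidth 2.
One such decomposition:
Bags: B1 = {1, 2, 3}  B2 = {0, 1, 3}  B3 = {2, 3, 4}
Tree: B1–B2, B1–B3

The largest bag has 3 vertices, giving width 2; this decomposition certifies tw(G) ≤ 2. On the other hand G contains the 3-clique {0, 1, 3}. A clique must lie in a single bag of any decomposition, so no decomposition can have width below 2. Therefore the treewidth is 2.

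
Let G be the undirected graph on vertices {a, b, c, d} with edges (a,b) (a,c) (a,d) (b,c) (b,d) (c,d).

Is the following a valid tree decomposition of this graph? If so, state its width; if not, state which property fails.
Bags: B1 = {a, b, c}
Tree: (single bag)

No — vertex d appears in no bag.

A tree decomposition must satisfy three properties: every vertex lies in some bag; for every edge, both endpoints lie together in some bag; and for every vertex, the bags containing it form a connected subtree. Here vertex d appears in no bag, so the decomposition is invalid.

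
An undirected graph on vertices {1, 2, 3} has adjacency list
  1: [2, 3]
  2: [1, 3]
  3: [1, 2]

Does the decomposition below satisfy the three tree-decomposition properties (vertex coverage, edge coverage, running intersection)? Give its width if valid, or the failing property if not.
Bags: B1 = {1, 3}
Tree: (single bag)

No — vertex 2 appears in no bag.

A tree decomposition must satisfy three properties: every vertex lies in some bag; for every edge, both endpoints lie together in some bag; and for every vertex, the bags containing it form a connected subtree. Here vertex 2 appears in no bag, so the decomposition is invalid.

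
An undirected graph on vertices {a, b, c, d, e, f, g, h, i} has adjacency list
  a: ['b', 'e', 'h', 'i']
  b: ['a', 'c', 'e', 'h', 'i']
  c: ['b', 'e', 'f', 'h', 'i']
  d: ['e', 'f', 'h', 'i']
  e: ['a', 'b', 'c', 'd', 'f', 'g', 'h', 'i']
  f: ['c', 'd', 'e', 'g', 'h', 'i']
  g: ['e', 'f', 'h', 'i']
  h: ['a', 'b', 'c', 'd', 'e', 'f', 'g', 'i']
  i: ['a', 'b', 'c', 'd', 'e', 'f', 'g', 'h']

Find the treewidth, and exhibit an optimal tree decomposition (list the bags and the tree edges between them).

Each bag holds 5 vertices, so the decomposition has width 4, which upper-bounds the treewidth. On the other hand G contains the 5-clique {a, b, e, h, i}. A clique must lie in a single bag of any decomposition, so no decomposition can have width below 4. The upper and lower bounds meet at 4, so that is the treewidth.

Treewidth 4.
Bags: B1 = {c, e, f, h, i}  B2 = {d, e, f, h, i}  B3 = {b, c, e, h, i}  B4 = {e, f, g, h, i}  B5 = {a, b, e, h, i}
Tree: B1–B2, B1–B3, B2–B4, B3–B5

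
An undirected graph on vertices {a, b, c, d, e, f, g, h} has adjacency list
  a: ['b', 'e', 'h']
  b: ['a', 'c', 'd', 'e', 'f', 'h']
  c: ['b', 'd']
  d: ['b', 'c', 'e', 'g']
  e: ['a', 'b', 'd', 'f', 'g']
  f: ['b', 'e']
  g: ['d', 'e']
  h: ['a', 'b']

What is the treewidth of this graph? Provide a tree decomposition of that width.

Treewidth 2.
One optimal decomposition is:
Bags: B1 = {b, c, d}  B2 = {b, d, e}  B3 = {b, e, f}  B4 = {d, e, g}  B5 = {a, b, e}  B6 = {a, b, h}
Tree: B1–B2, B2–B3, B2–B4, B3–B5, B5–B6

The largest bag has 3 vertices, giving width 2; this decomposition certifies tw(G) ≤ 2. Conversely, {d, e, g} is a clique of size 3, and the vertices of any clique must share a bag in every tree decomposition; so some bag has ≥ 3 vertices and tw(G) ≥ 2. Hence tw(G) = 2 exactly.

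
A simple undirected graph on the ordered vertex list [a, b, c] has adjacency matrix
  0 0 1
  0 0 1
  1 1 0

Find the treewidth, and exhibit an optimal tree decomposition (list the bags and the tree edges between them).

Treewidth 1.
One such decomposition:
Bags: B1 = {a, c}  B2 = {b, c}
Tree: B1–B2

Each bag holds 2 vertices, so the decomposition has width 1, which upper-bounds the treewidth. Any graph with an edge has treewidth ≥ 1, and G has the edge c–a. Combining the bounds, tw(G) = 1.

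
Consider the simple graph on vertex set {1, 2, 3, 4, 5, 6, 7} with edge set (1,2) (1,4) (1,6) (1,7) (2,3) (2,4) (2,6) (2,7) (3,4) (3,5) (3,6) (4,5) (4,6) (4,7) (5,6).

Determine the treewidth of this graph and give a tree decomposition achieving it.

Every bag has size at most 4, so the width is 4 − 1 = 3 and tw(G) ≤ 3. Conversely, {1, 2, 4, 6} is a clique of size 4, and the vertices of any clique must share a bag in every tree decomposition; so some bag has ≥ 4 vertices and tw(G) ≥ 3. Therefore the treewidth is 3.

Treewidth 3.
One optimal decomposition is:
Bags: B1 = {1, 2, 4, 6}  B2 = {2, 3, 4, 6}  B3 = {3, 4, 5, 6}  B4 = {1, 2, 4, 7}
Tree: B1–B2, B2–B3, B1–B4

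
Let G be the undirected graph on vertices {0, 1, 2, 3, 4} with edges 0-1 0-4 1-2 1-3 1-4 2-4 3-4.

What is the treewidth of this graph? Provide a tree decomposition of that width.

Treewidth 2.
One optimal decomposition is:
Bags: B1 = {0, 1, 4}  B2 = {1, 2, 4}  B3 = {1, 3, 4}
Tree: B1–B2, B2–B3

The largest bag has 3 vertices, giving width 2; this decomposition certifies tw(G) ≤ 2. On the other hand G contains the 3-clique {0, 1, 4}. A clique must lie in a single bag of any decomposition, so no decomposition can have width below 2. Combining the bounds, tw(G) = 2.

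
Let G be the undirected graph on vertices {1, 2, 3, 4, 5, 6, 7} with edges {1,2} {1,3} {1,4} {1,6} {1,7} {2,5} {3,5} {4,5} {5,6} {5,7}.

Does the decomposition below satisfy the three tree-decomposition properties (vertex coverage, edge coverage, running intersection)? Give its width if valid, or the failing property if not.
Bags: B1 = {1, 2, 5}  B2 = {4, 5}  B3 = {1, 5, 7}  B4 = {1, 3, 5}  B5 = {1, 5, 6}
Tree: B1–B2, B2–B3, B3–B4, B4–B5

No — edge (1,4) lies in no bag.

A tree decomposition must satisfy three properties: every vertex lies in some bag; for every edge, both endpoints lie together in some bag; and for every vertex, the bags containing it form a connected subtree. Here edge (1,4) lies in no bag, so the decomposition is invalid.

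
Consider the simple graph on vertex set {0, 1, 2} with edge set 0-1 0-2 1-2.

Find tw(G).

A width-2 tree decomposition is:
Bags: B1 = {0, 1, 2}
Tree: (single bag)
With just one bag of size 3, the width is 3 − 1 = 2, so tw(G) ≤ 2. On the other hand G contains the 3-clique {0, 1, 2}. A clique must lie in a single bag of any decomposition, so no decomposition can have width below 2. The upper and lower bounds meet at 2, so that is the treewidth.

2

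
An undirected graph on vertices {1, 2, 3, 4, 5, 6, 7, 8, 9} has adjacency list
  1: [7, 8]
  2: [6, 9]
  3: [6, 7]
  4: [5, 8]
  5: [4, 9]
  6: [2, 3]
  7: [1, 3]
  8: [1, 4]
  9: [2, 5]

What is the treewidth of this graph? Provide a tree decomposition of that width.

Each bag holds 3 vertices, so the decomposition has width 2, which upper-bounds the treewidth. For the lower bound, G contains the cycle 6–2–9–5–4–8–1–7–3–6, so G is not a forest; only forests have treewidth ≤ 1, hence tw(G) ≥ 2. Hence tw(G) = 2 exactly.

Treewidth 2.
One optimal decomposition is:
Bags: B1 = {2, 6, 9}  B2 = {5, 6, 9}  B3 = {4, 5, 6}  B4 = {4, 6, 8}  B5 = {1, 6, 8}  B6 = {1, 6, 7}  B7 = {3, 6, 7}
Tree: B1–B2, B2–B3, B3–B4, B4–B5, B5–B6, B6–B7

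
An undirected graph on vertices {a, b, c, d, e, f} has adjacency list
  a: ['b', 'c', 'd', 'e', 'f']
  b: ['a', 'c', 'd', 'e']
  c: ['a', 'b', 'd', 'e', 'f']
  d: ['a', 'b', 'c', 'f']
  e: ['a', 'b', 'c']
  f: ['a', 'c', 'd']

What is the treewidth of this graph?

3

A width-3 tree decomposition is:
Bags: B1 = {a, b, c, d}  B2 = {a, b, c, e}  B3 = {a, c, d, f}
Tree: B1–B2, B1–B3
Every bag has size at most 4, so the width is 4 − 1 = 3 and tw(G) ≤ 3. On the other hand G contains the 4-clique {a, c, d, f}. A clique must lie in a single bag of any decomposition, so no decomposition can have width below 3. The upper and lower bounds meet at 3, so that is the treewidth.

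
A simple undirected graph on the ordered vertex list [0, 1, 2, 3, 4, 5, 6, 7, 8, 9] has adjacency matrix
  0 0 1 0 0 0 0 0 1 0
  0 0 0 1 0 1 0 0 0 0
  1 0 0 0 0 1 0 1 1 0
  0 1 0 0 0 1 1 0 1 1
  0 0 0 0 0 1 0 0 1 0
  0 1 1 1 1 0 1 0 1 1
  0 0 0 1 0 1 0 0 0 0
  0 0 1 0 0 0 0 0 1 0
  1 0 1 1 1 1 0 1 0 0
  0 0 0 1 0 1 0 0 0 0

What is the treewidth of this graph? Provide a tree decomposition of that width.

Each bag holds 3 vertices, so the decomposition has width 2, which upper-bounds the treewidth. Conversely, {0, 2, 8} is a clique of size 3, and the vertices of any clique must share a bag in every tree decomposition; so some bag has ≥ 3 vertices and tw(G) ≥ 2. Hence tw(G) = 2 exactly.

Treewidth 2.
One optimal decomposition is:
Bags: B1 = {3, 5, 6}  B2 = {3, 5, 8}  B3 = {2, 5, 8}  B4 = {0, 2, 8}  B5 = {3, 5, 9}  B6 = {2, 7, 8}  B7 = {4, 5, 8}  B8 = {1, 3, 5}
Tree: B1–B2, B2–B3, B3–B4, B1–B5, B4–B6, B3–B7, B5–B8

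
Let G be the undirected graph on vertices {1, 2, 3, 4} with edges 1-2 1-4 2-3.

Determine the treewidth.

1

A width-1 tree decomposition is:
Bags: B1 = {1, 4}  B2 = {1, 2}  B3 = {2, 3}
Tree: B1–B2, B2–B3
Each bag holds 2 vertices, so the decomposition has width 1, which upper-bounds the treewidth. G has an edge, so its treewidth is at least 1. Therefore the treewidth is 1.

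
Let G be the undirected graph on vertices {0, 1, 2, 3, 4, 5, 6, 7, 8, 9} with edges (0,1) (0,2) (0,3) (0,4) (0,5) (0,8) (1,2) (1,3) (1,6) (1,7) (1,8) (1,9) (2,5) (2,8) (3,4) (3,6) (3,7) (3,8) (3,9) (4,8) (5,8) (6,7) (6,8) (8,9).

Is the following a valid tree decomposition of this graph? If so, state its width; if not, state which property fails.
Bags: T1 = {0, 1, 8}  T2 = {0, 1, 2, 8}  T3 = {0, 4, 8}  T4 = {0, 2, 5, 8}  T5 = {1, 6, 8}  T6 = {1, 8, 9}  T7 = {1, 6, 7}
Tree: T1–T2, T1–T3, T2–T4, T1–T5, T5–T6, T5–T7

No — vertex 3 appears in no bag.

A tree decomposition must satisfy three properties: every vertex lies in some bag; for every edge, both endpoints lie together in some bag; and for every vertex, the bags containing it form a connected subtree. Here vertex 3 appears in no bag, so the decomposition is invalid.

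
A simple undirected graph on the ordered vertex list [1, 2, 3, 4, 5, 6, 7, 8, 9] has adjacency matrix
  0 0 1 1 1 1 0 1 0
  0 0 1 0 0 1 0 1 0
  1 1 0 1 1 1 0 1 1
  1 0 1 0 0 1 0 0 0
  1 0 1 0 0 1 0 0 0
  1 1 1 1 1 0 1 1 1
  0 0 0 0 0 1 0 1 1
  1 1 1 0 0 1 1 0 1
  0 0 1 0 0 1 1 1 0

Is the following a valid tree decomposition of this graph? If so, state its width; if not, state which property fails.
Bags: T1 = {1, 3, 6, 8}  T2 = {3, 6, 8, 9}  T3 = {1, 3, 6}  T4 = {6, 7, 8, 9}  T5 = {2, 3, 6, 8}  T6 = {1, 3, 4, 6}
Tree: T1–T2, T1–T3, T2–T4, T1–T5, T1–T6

A tree decomposition must satisfy three properties: every vertex lies in some bag; for every edge, both endpoints lie together in some bag; and for every vertex, the bags containing it form a connected subtree. Here vertex 5 appears in no bag, so the decomposition is invalid.

No — vertex 5 appears in no bag.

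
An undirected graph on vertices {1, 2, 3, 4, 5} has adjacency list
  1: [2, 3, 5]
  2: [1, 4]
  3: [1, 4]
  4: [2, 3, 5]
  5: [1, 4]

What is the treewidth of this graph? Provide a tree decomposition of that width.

Each bag holds 3 vertices, so the decomposition has width 2, which upper-bounds the treewidth. For the lower bound, G contains the cycle 4–3–1–2–4, so G is not a forest; only forests have treewidth ≤ 1, hence tw(G) ≥ 2. Combining the bounds, tw(G) = 2.

Treewidth 2.
Bags: B1 = {1, 3, 4}  B2 = {1, 2, 4}  B3 = {1, 4, 5}
Tree: B1–B2, B2–B3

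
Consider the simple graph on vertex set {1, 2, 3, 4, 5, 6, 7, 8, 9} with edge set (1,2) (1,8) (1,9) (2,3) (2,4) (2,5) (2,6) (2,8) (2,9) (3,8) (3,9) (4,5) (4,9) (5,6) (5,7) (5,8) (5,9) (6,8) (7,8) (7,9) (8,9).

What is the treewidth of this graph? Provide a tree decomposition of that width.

The largest bag has 4 vertices, giving width 3; this decomposition certifies tw(G) ≤ 3. Conversely, {1, 2, 8, 9} is a clique of size 4, and the vertices of any clique must share a bag in every tree decomposition; so some bag has ≥ 4 vertices and tw(G) ≥ 3. Therefore the treewidth is 3.

Treewidth 3.
One such decomposition:
Bags: B1 = {2, 5, 8, 9}  B2 = {5, 7, 8, 9}  B3 = {2, 4, 5, 9}  B4 = {2, 5, 6, 8}  B5 = {1, 2, 8, 9}  B6 = {2, 3, 8, 9}
Tree: B1–B2, B1–B3, B1–B4, B1–B5, B1–B6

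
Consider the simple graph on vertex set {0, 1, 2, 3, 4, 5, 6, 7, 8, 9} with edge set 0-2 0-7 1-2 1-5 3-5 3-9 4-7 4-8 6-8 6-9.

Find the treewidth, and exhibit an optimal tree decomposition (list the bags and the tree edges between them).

Treewidth 2.
One optimal decomposition is:
Bags: B1 = {0, 1, 2}  B2 = {0, 1, 5}  B3 = {0, 3, 5}  B4 = {0, 3, 9}  B5 = {0, 6, 9}  B6 = {0, 6, 8}  B7 = {0, 4, 8}  B8 = {0, 4, 7}
Tree: B1–B2, B2–B3, B3–B4, B4–B5, B5–B6, B6–B7, B7–B8

The largest bag has 3 vertices, giving width 2; this decomposition certifies tw(G) ≤ 2. The edges 0–2–1–5–3–9–6–8–4–7–0 form a cycle, so G is not a tree and its treewidth is at least 2. Combining the bounds, tw(G) = 2.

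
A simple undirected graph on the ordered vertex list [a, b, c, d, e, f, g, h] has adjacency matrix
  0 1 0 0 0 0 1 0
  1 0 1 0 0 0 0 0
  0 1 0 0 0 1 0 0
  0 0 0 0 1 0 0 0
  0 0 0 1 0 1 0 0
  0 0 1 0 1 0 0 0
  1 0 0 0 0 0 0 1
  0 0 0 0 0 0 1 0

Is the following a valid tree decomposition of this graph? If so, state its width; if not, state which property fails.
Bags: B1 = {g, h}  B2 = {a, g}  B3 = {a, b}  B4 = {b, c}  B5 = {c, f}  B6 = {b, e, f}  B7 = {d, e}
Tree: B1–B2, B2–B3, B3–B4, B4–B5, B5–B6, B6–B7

A tree decomposition must satisfy three properties: every vertex lies in some bag; for every edge, both endpoints lie together in some bag; and for every vertex, the bags containing it form a connected subtree. Here bags containing vertex b are not connected in the tree, so the decomposition is invalid.

No — bags containing vertex b are not connected in the tree.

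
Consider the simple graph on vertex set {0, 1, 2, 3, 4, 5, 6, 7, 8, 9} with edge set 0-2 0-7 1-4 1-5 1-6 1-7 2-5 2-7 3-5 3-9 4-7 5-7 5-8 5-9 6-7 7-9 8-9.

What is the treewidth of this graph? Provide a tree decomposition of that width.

Treewidth 2.
One optimal decomposition is:
Bags: B1 = {5, 7, 9}  B2 = {1, 5, 7}  B3 = {2, 5, 7}  B4 = {5, 8, 9}  B5 = {1, 6, 7}  B6 = {3, 5, 9}  B7 = {1, 4, 7}  B8 = {0, 2, 7}
Tree: B1–B2, B1–B3, B1–B4, B2–B5, B1–B6, B5–B7, B3–B8

Every bag has size at most 3, so the width is 3 − 1 = 2 and tw(G) ≤ 2. Conversely, {5, 8, 9} is a clique of size 3, and the vertices of any clique must share a bag in every tree decomposition; so some bag has ≥ 3 vertices and tw(G) ≥ 2. Hence tw(G) = 2 exactly.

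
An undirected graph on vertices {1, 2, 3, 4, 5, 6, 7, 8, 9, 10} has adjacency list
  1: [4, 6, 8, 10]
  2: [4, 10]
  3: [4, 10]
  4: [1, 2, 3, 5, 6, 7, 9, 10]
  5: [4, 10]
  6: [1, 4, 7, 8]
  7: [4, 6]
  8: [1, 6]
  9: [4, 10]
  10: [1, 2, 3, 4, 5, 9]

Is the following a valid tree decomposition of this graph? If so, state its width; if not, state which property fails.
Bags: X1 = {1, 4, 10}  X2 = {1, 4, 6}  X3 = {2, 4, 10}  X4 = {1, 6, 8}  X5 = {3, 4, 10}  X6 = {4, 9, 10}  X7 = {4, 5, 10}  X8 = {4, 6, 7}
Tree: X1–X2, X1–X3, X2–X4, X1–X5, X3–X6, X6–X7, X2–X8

Yes; width 2.

Every vertex of G appears in some bag (union = {1, 2, 3, 4, 5, 6, 7, 8, 9, 10}); every edge is covered by a bag; and for each vertex v the set of bags containing v is connected in the bag tree. The decomposition is therefore valid. The largest bag has 3 vertices, so the width is 2.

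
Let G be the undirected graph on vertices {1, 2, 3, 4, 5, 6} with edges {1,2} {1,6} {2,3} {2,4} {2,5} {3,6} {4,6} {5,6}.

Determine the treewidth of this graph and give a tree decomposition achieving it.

Treewidth 2.
Bags: B1 = {2, 5, 6}  B2 = {2, 3, 6}  B3 = {2, 4, 6}  B4 = {1, 2, 6}
Tree: B1–B2, B2–B3, B3–B4

Each bag holds 3 vertices, so the decomposition has width 2, which upper-bounds the treewidth. Since 6–5–2–3–6 is a cycle in G, G is not acyclic. Forests are exactly the graphs of treewidth ≤ 1, so tw(G) ≥ 2. The upper and lower bounds meet at 2, so that is the treewidth.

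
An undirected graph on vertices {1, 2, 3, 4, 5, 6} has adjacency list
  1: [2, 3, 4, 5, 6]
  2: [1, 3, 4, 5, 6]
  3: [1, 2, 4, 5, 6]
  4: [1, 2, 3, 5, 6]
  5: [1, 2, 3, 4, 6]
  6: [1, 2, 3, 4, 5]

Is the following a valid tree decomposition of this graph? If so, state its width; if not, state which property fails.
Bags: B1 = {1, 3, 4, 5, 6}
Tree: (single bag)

A tree decomposition must satisfy three properties: every vertex lies in some bag; for every edge, both endpoints lie together in some bag; and for every vertex, the bags containing it form a connected subtree. Here vertex 2 appears in no bag, so the decomposition is invalid.

No — vertex 2 appears in no bag.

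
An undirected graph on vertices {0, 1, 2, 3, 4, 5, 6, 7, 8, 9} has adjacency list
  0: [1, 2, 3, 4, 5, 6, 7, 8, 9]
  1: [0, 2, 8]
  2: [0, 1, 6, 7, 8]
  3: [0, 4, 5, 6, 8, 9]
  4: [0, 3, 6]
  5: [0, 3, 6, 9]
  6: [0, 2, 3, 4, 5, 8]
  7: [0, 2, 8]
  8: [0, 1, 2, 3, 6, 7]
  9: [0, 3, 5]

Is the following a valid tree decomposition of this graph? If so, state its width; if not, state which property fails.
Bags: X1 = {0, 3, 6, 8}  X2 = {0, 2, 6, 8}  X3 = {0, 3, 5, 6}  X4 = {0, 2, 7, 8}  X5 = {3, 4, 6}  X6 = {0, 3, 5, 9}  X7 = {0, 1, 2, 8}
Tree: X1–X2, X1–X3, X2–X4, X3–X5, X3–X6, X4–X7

No — edge (0,4) lies in no bag.

A tree decomposition must satisfy three properties: every vertex lies in some bag; for every edge, both endpoints lie together in some bag; and for every vertex, the bags containing it form a connected subtree. Here edge (0,4) lies in no bag, so the decomposition is invalid.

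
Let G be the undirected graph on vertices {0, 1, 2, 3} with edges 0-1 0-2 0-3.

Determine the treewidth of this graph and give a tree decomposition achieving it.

Treewidth 1.
One optimal decomposition is:
Bags: B1 = {0, 3}  B2 = {0, 1}  B3 = {0, 2}
Tree: B1–B2, B2–B3

The largest bag has 2 vertices, giving width 1; this decomposition certifies tw(G) ≤ 1. Any graph with an edge has treewidth ≥ 1, and G has the edge 3–0. Therefore the treewidth is 1.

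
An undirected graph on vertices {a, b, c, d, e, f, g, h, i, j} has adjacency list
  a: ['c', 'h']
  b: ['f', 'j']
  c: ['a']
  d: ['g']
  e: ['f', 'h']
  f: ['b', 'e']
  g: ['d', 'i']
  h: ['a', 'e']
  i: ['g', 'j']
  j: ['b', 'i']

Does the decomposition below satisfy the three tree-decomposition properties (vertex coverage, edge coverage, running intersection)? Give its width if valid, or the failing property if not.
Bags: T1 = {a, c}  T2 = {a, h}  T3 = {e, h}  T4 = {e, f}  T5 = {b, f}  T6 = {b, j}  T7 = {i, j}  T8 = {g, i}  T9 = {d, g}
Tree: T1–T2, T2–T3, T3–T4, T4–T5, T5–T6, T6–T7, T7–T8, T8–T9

Yes; width 1.

Checking the three conditions: (i) the bags cover all of {a, b, c, d, e, f, g, h, i, j}; (ii) for each edge, some bag contains both endpoints; (iii) the bags containing any fixed vertex form a subtree. All hold, so the decomposition is valid with width 2 − 1 = 1.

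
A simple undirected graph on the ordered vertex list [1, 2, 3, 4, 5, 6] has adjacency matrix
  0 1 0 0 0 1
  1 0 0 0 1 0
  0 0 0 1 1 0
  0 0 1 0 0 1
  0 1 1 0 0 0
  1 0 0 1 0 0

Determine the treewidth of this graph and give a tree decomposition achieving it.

Each bag holds 3 vertices, so the decomposition has width 2, which upper-bounds the treewidth. Since 5–3–4–6–1–2–5 is a cycle in G, G is not acyclic. Forests are exactly the graphs of treewidth ≤ 1, so tw(G) ≥ 2. Therefore the treewidth is 2.

Treewidth 2.
One optimal decomposition is:
Bags: B1 = {3, 4, 5}  B2 = {4, 5, 6}  B3 = {1, 5, 6}  B4 = {1, 2, 5}
Tree: B1–B2, B2–B3, B3–B4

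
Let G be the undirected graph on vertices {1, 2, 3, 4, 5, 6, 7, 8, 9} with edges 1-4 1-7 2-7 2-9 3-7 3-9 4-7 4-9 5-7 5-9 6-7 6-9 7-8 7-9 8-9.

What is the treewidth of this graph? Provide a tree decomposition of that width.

Each bag holds 3 vertices, so the decomposition has width 2, which upper-bounds the treewidth. For the lower bound, the 3 vertices {1, 4, 7} are pairwise adjacent, and any tree decomposition puts a clique entirely inside one bag — forcing width ≥ 2. The upper and lower bounds meet at 2, so that is the treewidth.

Treewidth 2.
Bags: B1 = {1, 4, 7}  B2 = {4, 7, 9}  B3 = {3, 7, 9}  B4 = {7, 8, 9}  B5 = {5, 7, 9}  B6 = {2, 7, 9}  B7 = {6, 7, 9}
Tree: B1–B2, B2–B3, B3–B4, B3–B5, B4–B6, B5–B7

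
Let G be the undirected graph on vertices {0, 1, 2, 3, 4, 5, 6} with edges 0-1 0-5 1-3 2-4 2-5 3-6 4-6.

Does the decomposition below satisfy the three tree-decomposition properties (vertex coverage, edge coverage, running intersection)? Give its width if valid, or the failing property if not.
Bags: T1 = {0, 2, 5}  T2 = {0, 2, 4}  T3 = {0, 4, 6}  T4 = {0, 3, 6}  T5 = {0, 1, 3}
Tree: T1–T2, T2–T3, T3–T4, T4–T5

Checking the three conditions: (i) the bags cover all of {0, 1, 2, 3, 4, 5, 6}; (ii) for each edge, some bag contains both endpoints; (iii) the bags containing any fixed vertex form a subtree. All hold, so the decomposition is valid with width 3 − 1 = 2.

Yes; width 2.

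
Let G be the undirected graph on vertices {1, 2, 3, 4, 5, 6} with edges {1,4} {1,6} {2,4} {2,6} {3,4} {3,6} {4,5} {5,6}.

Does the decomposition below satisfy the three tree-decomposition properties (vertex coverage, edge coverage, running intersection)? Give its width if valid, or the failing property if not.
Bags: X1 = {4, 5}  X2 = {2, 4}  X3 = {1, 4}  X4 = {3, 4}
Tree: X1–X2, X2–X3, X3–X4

No — vertex 6 appears in no bag.

A tree decomposition must satisfy three properties: every vertex lies in some bag; for every edge, both endpoints lie together in some bag; and for every vertex, the bags containing it form a connected subtree. Here vertex 6 appears in no bag, so the decomposition is invalid.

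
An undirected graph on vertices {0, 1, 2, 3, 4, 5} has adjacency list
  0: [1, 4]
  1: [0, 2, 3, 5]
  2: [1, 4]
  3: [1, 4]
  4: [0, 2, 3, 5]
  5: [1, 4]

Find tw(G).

2

A width-2 tree decomposition is:
Bags: B1 = {1, 3, 4}  B2 = {0, 1, 4}  B3 = {1, 4, 5}  B4 = {1, 2, 4}
Tree: B1–B2, B2–B3, B3–B4
Every bag has size at most 3, so the width is 3 − 1 = 2 and tw(G) ≤ 2. The edges 1–3–4–0–1 form a cycle, so G is not a tree and its treewidth is at least 2. The upper and lower bounds meet at 2, so that is the treewidth.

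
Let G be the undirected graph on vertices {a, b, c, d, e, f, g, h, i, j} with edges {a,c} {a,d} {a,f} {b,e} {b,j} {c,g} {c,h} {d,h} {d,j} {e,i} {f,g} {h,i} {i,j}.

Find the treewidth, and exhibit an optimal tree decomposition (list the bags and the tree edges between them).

Treewidth 2.
Bags: B1 = {c, f, g}  B2 = {a, c, f}  B3 = {a, c, h}  B4 = {a, d, h}  B5 = {d, h, i}  B6 = {d, i, j}  B7 = {e, i, j}  B8 = {b, e, j}
Tree: B1–B2, B2–B3, B3–B4, B4–B5, B5–B6, B6–B7, B7–B8

Each bag holds 3 vertices, so the decomposition has width 2, which upper-bounds the treewidth. For the lower bound, G contains the cycle g–f–a–c–g, so G is not a forest; only forests have treewidth ≤ 1, hence tw(G) ≥ 2. Therefore the treewidth is 2.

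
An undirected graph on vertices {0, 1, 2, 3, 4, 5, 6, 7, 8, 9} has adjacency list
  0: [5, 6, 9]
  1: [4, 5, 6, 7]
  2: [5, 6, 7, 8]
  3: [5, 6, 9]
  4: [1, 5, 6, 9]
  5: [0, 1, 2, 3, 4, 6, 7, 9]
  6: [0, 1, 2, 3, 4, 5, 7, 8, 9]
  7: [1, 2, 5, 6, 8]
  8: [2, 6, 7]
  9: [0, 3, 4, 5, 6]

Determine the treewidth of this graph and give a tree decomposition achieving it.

Treewidth 3.
One optimal decomposition is:
Bags: B1 = {1, 4, 5, 6}  B2 = {4, 5, 6, 9}  B3 = {0, 5, 6, 9}  B4 = {3, 5, 6, 9}  B5 = {1, 5, 6, 7}  B6 = {2, 5, 6, 7}  B7 = {2, 6, 7, 8}
Tree: B1–B2, B2–B3, B2–B4, B1–B5, B5–B6, B6–B7

Each bag holds 4 vertices, so the decomposition has width 3, which upper-bounds the treewidth. On the other hand G contains the 4-clique {2, 6, 7, 8}. A clique must lie in a single bag of any decomposition, so no decomposition can have width below 3. Hence tw(G) = 3 exactly.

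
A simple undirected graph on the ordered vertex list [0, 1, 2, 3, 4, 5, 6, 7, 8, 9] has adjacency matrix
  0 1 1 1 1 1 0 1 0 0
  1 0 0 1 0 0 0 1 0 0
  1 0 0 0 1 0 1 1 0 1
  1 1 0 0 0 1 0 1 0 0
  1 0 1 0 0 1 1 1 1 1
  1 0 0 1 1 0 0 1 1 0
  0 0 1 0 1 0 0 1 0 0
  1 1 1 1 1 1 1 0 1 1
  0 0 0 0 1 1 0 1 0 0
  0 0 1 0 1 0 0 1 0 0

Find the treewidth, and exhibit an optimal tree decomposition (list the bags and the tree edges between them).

Treewidth 3.
One optimal decomposition is:
Bags: B1 = {0, 3, 5, 7}  B2 = {0, 1, 3, 7}  B3 = {0, 4, 5, 7}  B4 = {4, 5, 7, 8}  B5 = {0, 2, 4, 7}  B6 = {2, 4, 6, 7}  B7 = {2, 4, 7, 9}
Tree: B1–B2, B1–B3, B3–B4, B3–B5, B5–B6, B5–B7

Every bag has size at most 4, so the width is 4 − 1 = 3 and tw(G) ≤ 3. For the lower bound, the 4 vertices {0, 1, 3, 7} are pairwise adjacent, and any tree decomposition puts a clique entirely inside one bag — forcing width ≥ 3. Therefore the treewidth is 3.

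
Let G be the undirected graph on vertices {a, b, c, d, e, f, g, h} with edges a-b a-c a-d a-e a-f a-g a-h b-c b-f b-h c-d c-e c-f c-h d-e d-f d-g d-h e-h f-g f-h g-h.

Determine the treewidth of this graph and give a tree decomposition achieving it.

Treewidth 4.
Bags: B1 = {a, c, d, f, h}  B2 = {a, c, d, e, h}  B3 = {a, b, c, f, h}  B4 = {a, d, f, g, h}
Tree: B1–B2, B1–B3, B1–B4

The largest bag has 5 vertices, giving width 4; this decomposition certifies tw(G) ≤ 4. For the lower bound, the 5 vertices {a, d, f, g, h} are pairwise adjacent, and any tree decomposition puts a clique entirely inside one bag — forcing width ≥ 4. Hence tw(G) = 4 exactly.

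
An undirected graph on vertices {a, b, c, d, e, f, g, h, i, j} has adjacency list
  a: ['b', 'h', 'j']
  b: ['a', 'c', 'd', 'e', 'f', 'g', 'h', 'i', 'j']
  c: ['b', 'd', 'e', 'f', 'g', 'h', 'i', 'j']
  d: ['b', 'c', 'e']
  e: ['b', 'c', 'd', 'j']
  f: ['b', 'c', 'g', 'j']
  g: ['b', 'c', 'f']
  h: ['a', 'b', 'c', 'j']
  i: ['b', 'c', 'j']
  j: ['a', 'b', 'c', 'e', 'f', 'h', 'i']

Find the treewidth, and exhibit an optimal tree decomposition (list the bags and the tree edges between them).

Every bag has size at most 4, so the width is 4 − 1 = 3 and tw(G) ≤ 3. Conversely, {b, c, d, e} is a clique of size 4, and the vertices of any clique must share a bag in every tree decomposition; so some bag has ≥ 4 vertices and tw(G) ≥ 3. Combining the bounds, tw(G) = 3.

Treewidth 3.
One optimal decomposition is:
Bags: B1 = {b, c, e, j}  B2 = {b, c, f, j}  B3 = {b, c, d, e}  B4 = {b, c, h, j}  B5 = {b, c, f, g}  B6 = {a, b, h, j}  B7 = {b, c, i, j}
Tree: B1–B2, B1–B3, B2–B4, B2–B5, B4–B6, B4–B7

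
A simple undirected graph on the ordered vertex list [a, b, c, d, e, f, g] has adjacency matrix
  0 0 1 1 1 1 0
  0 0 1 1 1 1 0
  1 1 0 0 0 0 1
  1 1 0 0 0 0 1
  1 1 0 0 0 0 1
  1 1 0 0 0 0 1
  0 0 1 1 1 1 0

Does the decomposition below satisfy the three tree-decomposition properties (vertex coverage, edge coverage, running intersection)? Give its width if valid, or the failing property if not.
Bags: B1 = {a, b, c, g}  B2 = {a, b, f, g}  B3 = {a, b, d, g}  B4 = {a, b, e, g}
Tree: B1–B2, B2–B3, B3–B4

Yes; width 3.

Every vertex of G appears in some bag (union = {a, b, c, d, e, f, g}); every edge is covered by a bag; and for each vertex v the set of bags containing v is connected in the bag tree. The decomposition is therefore valid. The largest bag has 4 vertices, so the width is 3.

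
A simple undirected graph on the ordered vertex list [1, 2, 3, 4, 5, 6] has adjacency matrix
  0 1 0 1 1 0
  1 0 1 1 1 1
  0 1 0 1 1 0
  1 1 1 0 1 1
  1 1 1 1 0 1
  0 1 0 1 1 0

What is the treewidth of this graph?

3

A width-3 tree decomposition is:
Bags: B1 = {2, 4, 5, 6}  B2 = {1, 2, 4, 5}  B3 = {2, 3, 4, 5}
Tree: B1–B2, B1–B3
Each bag holds 4 vertices, so the decomposition has width 3, which upper-bounds the treewidth. For the lower bound, the 4 vertices {1, 2, 4, 5} are pairwise adjacent, and any tree decomposition puts a clique entirely inside one bag — forcing width ≥ 3. The upper and lower bounds meet at 3, so that is the treewidth.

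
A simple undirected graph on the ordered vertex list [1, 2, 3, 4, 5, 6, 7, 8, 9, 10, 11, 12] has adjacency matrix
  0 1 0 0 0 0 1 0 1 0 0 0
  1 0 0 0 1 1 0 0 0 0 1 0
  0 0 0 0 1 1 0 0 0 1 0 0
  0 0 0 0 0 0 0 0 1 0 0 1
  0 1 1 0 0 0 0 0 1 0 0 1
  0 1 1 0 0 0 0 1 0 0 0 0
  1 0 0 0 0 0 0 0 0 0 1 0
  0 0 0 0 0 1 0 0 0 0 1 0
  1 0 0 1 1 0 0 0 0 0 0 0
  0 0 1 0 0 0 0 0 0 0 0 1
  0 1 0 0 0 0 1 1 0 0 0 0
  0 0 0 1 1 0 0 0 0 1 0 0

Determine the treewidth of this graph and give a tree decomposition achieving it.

Treewidth 3.
One optimal decomposition is:
Bags: B1 = {3, 4, 10, 12}  B2 = {3, 4, 5, 12}  B3 = {3, 4, 5, 9}  B4 = {3, 5, 6, 9}  B5 = {2, 5, 6, 9}  B6 = {1, 2, 6, 9}  B7 = {1, 2, 6, 8}  B8 = {1, 2, 8, 11}  B9 = {1, 7, 8, 11}
Tree: B1–B2, B2–B3, B3–B4, B4–B5, B5–B6, B6–B7, B7–B8, B8–B9

The largest bag has 4 vertices, giving width 3; this decomposition certifies tw(G) ≤ 3. For the lower bound: the 4 vertex sets {4,10,12}, {3}, {5}, {1,2,6,9} are disjoint, each induces a connected subgraph, and every pair is joined by at least one edge of G. Contracting each set to a single vertex therefore yields K_{4} as a minor, and since treewidth is minor-monotone, tw(G) ≥ tw(K_{4}) = 3. Therefore the treewidth is 3.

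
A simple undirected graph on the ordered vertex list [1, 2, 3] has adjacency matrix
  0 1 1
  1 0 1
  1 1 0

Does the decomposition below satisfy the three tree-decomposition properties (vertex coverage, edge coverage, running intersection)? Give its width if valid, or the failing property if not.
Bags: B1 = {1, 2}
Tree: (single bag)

A tree decomposition must satisfy three properties: every vertex lies in some bag; for every edge, both endpoints lie together in some bag; and for every vertex, the bags containing it form a connected subtree. Here vertex 3 appears in no bag, so the decomposition is invalid.

No — vertex 3 appears in no bag.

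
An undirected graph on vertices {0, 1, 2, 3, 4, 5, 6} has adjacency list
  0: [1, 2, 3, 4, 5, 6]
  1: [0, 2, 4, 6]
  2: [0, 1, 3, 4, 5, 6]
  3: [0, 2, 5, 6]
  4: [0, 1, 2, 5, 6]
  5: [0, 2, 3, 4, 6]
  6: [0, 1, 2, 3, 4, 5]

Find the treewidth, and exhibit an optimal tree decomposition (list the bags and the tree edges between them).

Every bag has size at most 5, so the width is 5 − 1 = 4 and tw(G) ≤ 4. Conversely, {0, 2, 3, 5, 6} is a clique of size 5, and the vertices of any clique must share a bag in every tree decomposition; so some bag has ≥ 5 vertices and tw(G) ≥ 4. Hence tw(G) = 4 exactly.

Treewidth 4.
One such decomposition:
Bags: B1 = {0, 2, 3, 5, 6}  B2 = {0, 2, 4, 5, 6}  B3 = {0, 1, 2, 4, 6}
Tree: B1–B2, B2–B3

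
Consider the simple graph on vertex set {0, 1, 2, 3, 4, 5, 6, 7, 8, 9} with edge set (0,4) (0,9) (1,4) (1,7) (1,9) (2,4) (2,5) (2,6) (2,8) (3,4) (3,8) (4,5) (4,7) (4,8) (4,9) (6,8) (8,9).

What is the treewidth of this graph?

A width-2 tree decomposition is:
Bags: B1 = {1, 4, 9}  B2 = {4, 8, 9}  B3 = {3, 4, 8}  B4 = {0, 4, 9}  B5 = {2, 4, 8}  B6 = {1, 4, 7}  B7 = {2, 6, 8}  B8 = {2, 4, 5}
Tree: B1–B2, B2–B3, B2–B4, B3–B5, B1–B6, B5–B7, B5–B8
Each bag holds 3 vertices, so the decomposition has width 2, which upper-bounds the treewidth. Conversely, {0, 4, 9} is a clique of size 3, and the vertices of any clique must share a bag in every tree decomposition; so some bag has ≥ 3 vertices and tw(G) ≥ 2. Combining the bounds, tw(G) = 2.

2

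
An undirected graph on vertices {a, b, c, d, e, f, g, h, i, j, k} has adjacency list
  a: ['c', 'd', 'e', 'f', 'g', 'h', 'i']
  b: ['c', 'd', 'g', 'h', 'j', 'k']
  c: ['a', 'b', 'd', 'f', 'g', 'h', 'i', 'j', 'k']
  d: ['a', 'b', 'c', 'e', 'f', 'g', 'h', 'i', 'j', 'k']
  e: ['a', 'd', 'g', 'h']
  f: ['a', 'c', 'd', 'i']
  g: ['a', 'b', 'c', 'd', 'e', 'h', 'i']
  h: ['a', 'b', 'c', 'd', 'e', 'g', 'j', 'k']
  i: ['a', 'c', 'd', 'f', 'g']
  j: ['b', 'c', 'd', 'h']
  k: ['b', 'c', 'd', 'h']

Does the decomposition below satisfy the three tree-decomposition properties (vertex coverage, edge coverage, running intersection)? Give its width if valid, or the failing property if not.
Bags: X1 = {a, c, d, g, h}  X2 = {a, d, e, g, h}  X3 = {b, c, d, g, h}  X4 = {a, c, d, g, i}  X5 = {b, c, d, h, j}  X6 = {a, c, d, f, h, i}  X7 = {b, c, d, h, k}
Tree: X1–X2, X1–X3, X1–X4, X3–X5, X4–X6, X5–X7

A tree decomposition must satisfy three properties: every vertex lies in some bag; for every edge, both endpoints lie together in some bag; and for every vertex, the bags containing it form a connected subtree. Here bags containing vertex h are not connected in the tree, so the decomposition is invalid.

No — bags containing vertex h are not connected in the tree.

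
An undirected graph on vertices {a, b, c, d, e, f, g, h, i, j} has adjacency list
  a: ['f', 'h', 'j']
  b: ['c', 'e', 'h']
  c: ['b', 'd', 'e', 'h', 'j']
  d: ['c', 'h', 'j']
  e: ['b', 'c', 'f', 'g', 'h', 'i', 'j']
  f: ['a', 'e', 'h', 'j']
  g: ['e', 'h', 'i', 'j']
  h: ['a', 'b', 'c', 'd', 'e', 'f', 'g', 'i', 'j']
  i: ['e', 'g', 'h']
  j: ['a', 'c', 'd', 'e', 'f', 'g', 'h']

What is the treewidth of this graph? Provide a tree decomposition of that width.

Every bag has size at most 4, so the width is 4 − 1 = 3 and tw(G) ≤ 3. On the other hand G contains the 4-clique {c, d, h, j}. A clique must lie in a single bag of any decomposition, so no decomposition can have width below 3. Therefore the treewidth is 3.

Treewidth 3.
Bags: B1 = {c, e, h, j}  B2 = {c, d, h, j}  B3 = {e, g, h, j}  B4 = {e, f, h, j}  B5 = {b, c, e, h}  B6 = {e, g, h, i}  B7 = {a, f, h, j}
Tree: B1–B2, B1–B3, B1–B4, B1–B5, B3–B6, B4–B7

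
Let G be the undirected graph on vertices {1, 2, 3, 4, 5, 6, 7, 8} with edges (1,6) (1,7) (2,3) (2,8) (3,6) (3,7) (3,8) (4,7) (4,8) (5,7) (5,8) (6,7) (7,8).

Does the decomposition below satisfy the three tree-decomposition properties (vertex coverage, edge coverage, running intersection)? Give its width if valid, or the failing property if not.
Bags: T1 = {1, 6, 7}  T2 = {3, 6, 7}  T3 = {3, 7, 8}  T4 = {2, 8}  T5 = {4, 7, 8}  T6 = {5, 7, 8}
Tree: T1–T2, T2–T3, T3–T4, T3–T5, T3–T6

A tree decomposition must satisfy three properties: every vertex lies in some bag; for every edge, both endpoints lie together in some bag; and for every vertex, the bags containing it form a connected subtree. Here edge (3,2) lies in no bag, so the decomposition is invalid.

No — edge (3,2) lies in no bag.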